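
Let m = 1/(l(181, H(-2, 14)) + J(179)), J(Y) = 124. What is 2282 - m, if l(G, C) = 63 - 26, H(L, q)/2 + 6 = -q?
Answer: 367401/161 ≈ 2282.0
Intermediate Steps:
H(L, q) = -12 - 2*q (H(L, q) = -12 + 2*(-q) = -12 - 2*q)
l(G, C) = 37
m = 1/161 (m = 1/(37 + 124) = 1/161 ≈ 0.0062112)
2282 - m = 2282 - 1*1/161 = 2282 - 1/161 = 367401/161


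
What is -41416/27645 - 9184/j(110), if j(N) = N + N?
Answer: -2630032/60819 ≈ -43.244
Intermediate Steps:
j(N) = 2*N
-41416/27645 - 9184/j(110) = -41416/27645 - 9184/(2*110) = -41416*1/27645 - 9184/220 = -41416/27645 - 9184*1/220 = -41416/27645 - 2296/55 = -2630032/60819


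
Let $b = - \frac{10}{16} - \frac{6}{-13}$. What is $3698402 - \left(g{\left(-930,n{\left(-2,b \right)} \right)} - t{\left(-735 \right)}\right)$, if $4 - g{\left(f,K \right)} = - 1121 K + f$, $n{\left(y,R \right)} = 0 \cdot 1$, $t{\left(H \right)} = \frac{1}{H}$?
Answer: $\frac{2717638979}{735} \approx 3.6975 \cdot 10^{6}$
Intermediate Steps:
$b = - \frac{17}{104}$ ($b = \left(-10\right) \frac{1}{16} - - \frac{6}{13} = - \frac{5}{8} + \frac{6}{13} = - \frac{17}{104} \approx -0.16346$)
$n{\left(y,R \right)} = 0$
$g{\left(f,K \right)} = 4 - f + 1121 K$ ($g{\left(f,K \right)} = 4 - \left(- 1121 K + f\right) = 4 - \left(f - 1121 K\right) = 4 + \left(- f + 1121 K\right) = 4 - f + 1121 K$)
$3698402 - \left(g{\left(-930,n{\left(-2,b \right)} \right)} - t{\left(-735 \right)}\right) = 3698402 - \left(\left(4 - -930 + 1121 \cdot 0\right) - \frac{1}{-735}\right) = 3698402 - \left(\left(4 + 930 + 0\right) - - \frac{1}{735}\right) = 3698402 - \left(934 + \frac{1}{735}\right) = 3698402 - \frac{686491}{735} = \frac{2717638979}{735}$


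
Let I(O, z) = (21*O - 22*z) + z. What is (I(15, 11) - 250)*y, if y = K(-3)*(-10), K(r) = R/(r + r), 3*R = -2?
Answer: 1660/9 ≈ 184.44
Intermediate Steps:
R = -2/3 (R = (1/3)*(-2) = -2/3 ≈ -0.66667)
K(r) = -1/(3*r) (K(r) = -2/(3*(r + r)) = -2*1/(2*r)/3 = -1/(3*r))
y = -10/9 (y = -1/3/(-3)*(-10) = -1/3*(-1/3)*(-10) = (1/9)*(-10) = -10/9 ≈ -1.1111)
I(O, z) = -21*z + 21*O (I(O, z) = (-22*z + 21*O) + z = -21*z + 21*O)
(I(15, 11) - 250)*y = ((-21*11 + 21*15) - 250)*(-10/9) = ((-231 + 315) - 250)*(-10/9) = (84 - 250)*(-10/9) = -166*(-10/9) = 1660/9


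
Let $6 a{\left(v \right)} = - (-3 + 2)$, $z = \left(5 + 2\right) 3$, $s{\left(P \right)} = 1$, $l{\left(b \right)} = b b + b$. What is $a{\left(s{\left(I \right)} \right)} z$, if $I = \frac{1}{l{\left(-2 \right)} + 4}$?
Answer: $\frac{7}{2} \approx 3.5$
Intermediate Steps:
$l{\left(b \right)} = b + b^{2}$ ($l{\left(b \right)} = b^{2} + b = b + b^{2}$)
$I = \frac{1}{6}$ ($I = \frac{1}{- 2 \left(1 - 2\right) + 4} = \frac{1}{\left(-2\right) \left(-1\right) + 4} = \frac{1}{2 + 4} = \frac{1}{6} \approx 0.16667$)
$z = 21$ ($z = 7 \cdot 3 = 21$)
$a{\left(v \right)} = \frac{1}{6}$ ($a{\left(v \right)} = \frac{\left(-1\right) \left(-3 + 2\right)}{6} = \frac{\left(-1\right) \left(-1\right)}{6} = \frac{1}{6} \cdot 1 = \frac{1}{6}$)
$a{\left(s{\left(I \right)} \right)} z = \frac{1}{6} \cdot 21 = \frac{7}{2}$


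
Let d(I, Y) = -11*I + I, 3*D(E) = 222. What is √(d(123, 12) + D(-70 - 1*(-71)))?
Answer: 34*I ≈ 34.0*I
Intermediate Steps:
D(E) = 74 (D(E) = (⅓)*222 = 74)
d(I, Y) = -10*I
√(d(123, 12) + D(-70 - 1*(-71))) = √(-10*123 + 74) = √(-1230 + 74) = √(-1156) = 34*I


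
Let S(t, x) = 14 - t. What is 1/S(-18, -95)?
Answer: 1/32 ≈ 0.031250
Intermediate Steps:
1/S(-18, -95) = 1/(14 - 1*(-18)) = 1/(14 + 18) = 1/32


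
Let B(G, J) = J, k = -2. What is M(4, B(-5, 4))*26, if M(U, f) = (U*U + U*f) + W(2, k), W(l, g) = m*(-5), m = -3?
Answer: 1222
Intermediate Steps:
W(l, g) = 15 (W(l, g) = -3*(-5) = 15)
M(U, f) = 15 + U² + U*f (M(U, f) = (U*U + U*f) + 15 = (U² + U*f) + 15 = 15 + U² + U*f)
M(4, B(-5, 4))*26 = (15 + 4² + 4*4)*26 = (15 + 16 + 16)*26 = 47*26 = 1222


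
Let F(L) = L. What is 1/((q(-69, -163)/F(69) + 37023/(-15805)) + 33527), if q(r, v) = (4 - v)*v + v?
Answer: 363515/12042447836 ≈ 3.0186e-5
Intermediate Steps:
q(r, v) = v + v*(4 - v) (q(r, v) = v*(4 - v) + v = v + v*(4 - v))
1/((q(-69, -163)/F(69) + 37023/(-15805)) + 33527) = 1/((-163*(5 - 1*(-163))/69 + 37023/(-15805)) + 33527) = 1/((-163*(5 + 163)*(1/69) + 37023*(-1/15805)) + 33527) = 1/((-163*168*(1/69) - 37023/15805) + 33527) = 1/((-27384*1/69 - 37023/15805) + 33527) = 1/((-9128/23 - 37023/15805) + 33527) = 1/(-145119569/363515 + 33527) = 1/(12042447836/363515) = 363515/12042447836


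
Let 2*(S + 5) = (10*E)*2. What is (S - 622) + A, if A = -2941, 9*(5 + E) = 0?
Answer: -3618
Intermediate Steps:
E = -5 (E = -5 + (⅑)*0 = -5 + 0 = -5)
S = -55 (S = -5 + ((10*(-5))*2)/2 = -5 + (-50*2)/2 = -5 + (½)*(-100) = -5 - 50 = -55)
(S - 622) + A = (-55 - 622) - 2941 = -677 - 2941 = -3618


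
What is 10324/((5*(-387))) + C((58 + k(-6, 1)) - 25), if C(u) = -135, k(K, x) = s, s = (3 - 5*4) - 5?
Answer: -271549/1935 ≈ -140.34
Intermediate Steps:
s = -22 (s = (3 - 20) - 5 = -17 - 5 = -22)
k(K, x) = -22
10324/((5*(-387))) + C((58 + k(-6, 1)) - 25) = 10324/((5*(-387))) - 135 = 10324/(-1935) - 135 = 10324*(-1/1935) - 135 = -10324/1935 - 135 = -271549/1935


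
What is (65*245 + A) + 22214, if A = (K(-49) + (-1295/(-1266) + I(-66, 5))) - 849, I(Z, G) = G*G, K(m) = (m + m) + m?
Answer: 47055983/1266 ≈ 37169.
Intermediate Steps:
K(m) = 3*m (K(m) = 2*m + m = 3*m)
I(Z, G) = G²
A = -1227991/1266 (A = (3*(-49) + (-1295/(-1266) + 5²)) - 849 = (-147 + (-1295*(-1/1266) + 25)) - 849 = (-147 + (1295/1266 + 25)) - 849 = (-147 + 32945/1266) - 849 = -153157/1266 - 849 = -1227991/1266 ≈ -969.98)
(65*245 + A) + 22214 = (65*245 - 1227991/1266) + 22214 = (15925 - 1227991/1266) + 22214 = 18933059/1266 + 22214 = 47055983/1266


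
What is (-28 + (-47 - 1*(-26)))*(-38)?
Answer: 1862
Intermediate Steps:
(-28 + (-47 - 1*(-26)))*(-38) = (-28 + (-47 + 26))*(-38) = (-28 - 21)*(-38) = -49*(-38) = 1862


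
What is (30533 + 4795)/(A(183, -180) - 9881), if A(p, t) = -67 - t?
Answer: -1472/407 ≈ -3.6167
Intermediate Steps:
(30533 + 4795)/(A(183, -180) - 9881) = (30533 + 4795)/((-67 - 1*(-180)) - 9881) = 35328/((-67 + 180) - 9881) = 35328/(113 - 9881) = 35328/(-9768) = 35328*(-1/9768) = -1472/407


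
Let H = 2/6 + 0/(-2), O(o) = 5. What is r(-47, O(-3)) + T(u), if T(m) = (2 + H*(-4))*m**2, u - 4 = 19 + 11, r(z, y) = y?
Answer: 2327/3 ≈ 775.67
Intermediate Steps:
H = 1/3 (H = 2*(1/6) + 0*(-1/2) = 1/3 + 0 = 1/3 ≈ 0.33333)
u = 34 (u = 4 + (19 + 11) = 4 + 30 = 34)
T(m) = 2*m**2/3 (T(m) = (2 + (1/3)*(-4))*m**2 = (2 - 4/3)*m**2 = 2*m**2/3)
r(-47, O(-3)) + T(u) = 5 + (2/3)*34**2 = 5 + (2/3)*1156 = 5 + 2312/3 = 2327/3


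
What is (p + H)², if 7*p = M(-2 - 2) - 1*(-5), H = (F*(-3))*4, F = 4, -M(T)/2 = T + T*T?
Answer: 126025/49 ≈ 2571.9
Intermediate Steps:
M(T) = -2*T - 2*T² (M(T) = -2*(T + T*T) = -2*(T + T²) = -2*T - 2*T²)
H = -48 (H = (4*(-3))*4 = -12*4 = -48)
p = -19/7 (p = (-2*(-2 - 2)*(1 + (-2 - 2)) - 1*(-5))/7 = (-2*(-4)*(1 - 4) + 5)/7 = (-2*(-4)*(-3) + 5)/7 = (-24 + 5)/7 = (⅐)*(-19) = -19/7 ≈ -2.7143)
(p + H)² = (-19/7 - 48)² = (-355/7)² = 126025/49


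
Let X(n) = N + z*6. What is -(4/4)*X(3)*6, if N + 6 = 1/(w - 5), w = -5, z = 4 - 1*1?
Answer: -357/5 ≈ -71.400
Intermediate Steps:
z = 3 (z = 4 - 1 = 3)
N = -61/10 (N = -6 + 1/(-5 - 5) = -6 + 1/(-10) = -6 - 1/10 = -61/10 ≈ -6.1000)
X(n) = 119/10 (X(n) = -61/10 + 3*6 = -61/10 + 18 = 119/10)
-(4/4)*X(3)*6 = -(4/4)*(119/10)*6 = -(4*(1/4))*(119/10)*6 = -1*(119/10)*6 = -119*6/10 = -1*357/5 = -357/5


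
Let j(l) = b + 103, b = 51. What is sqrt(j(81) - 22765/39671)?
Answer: sqrt(241460278799)/39671 ≈ 12.387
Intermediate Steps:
j(l) = 154 (j(l) = 51 + 103 = 154)
sqrt(j(81) - 22765/39671) = sqrt(154 - 22765/39671) = sqrt(6086569/39671) = sqrt(241460278799)/39671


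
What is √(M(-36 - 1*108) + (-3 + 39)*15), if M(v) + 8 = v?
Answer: 2*√97 ≈ 19.698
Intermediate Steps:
M(v) = -8 + v
√(M(-36 - 1*108) + (-3 + 39)*15) = √((-8 + (-36 - 1*108)) + (-3 + 39)*15) = √((-8 + (-36 - 108)) + 36*15) = √((-8 - 144) + 540) = √(-152 + 540) = √388 = 2*√97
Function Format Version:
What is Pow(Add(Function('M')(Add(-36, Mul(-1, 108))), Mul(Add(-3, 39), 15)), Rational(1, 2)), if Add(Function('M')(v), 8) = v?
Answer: Mul(2, Pow(97, Rational(1, 2))) ≈ 19.698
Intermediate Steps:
Function('M')(v) = Add(-8, v)
Pow(Add(Function('M')(Add(-36, Mul(-1, 108))), Mul(Add(-3, 39), 15)), Rational(1, 2)) = Pow(Add(Add(-8, Add(-36, Mul(-1, 108))), Mul(Add(-3, 39), 15)), Rational(1, 2)) = Pow(Add(Add(-8, Add(-36, -108)), Mul(36, 15)), Rational(1, 2)) = Pow(Add(Add(-8, -144), 540), Rational(1, 2)) = Pow(Add(-152, 540), Rational(1, 2)) = Pow(388, Rational(1, 2)) = Mul(2, Pow(97, Rational(1, 2)))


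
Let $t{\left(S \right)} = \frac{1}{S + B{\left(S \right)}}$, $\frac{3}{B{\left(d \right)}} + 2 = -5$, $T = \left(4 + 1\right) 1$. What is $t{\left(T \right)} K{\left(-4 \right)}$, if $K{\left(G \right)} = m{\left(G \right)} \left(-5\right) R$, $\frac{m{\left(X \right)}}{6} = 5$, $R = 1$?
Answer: $- \frac{525}{16} \approx -32.813$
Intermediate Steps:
$T = 5$ ($T = 5 \cdot 1 = 5$)
$m{\left(X \right)} = 30$ ($m{\left(X \right)} = 6 \cdot 5 = 30$)
$B{\left(d \right)} = - \frac{3}{7}$ ($B{\left(d \right)} = \frac{3}{-2 - 5} = \frac{3}{-7} = 3 \left(- \frac{1}{7}\right) = - \frac{3}{7}$)
$t{\left(S \right)} = \frac{1}{- \frac{3}{7} + S}$ ($t{\left(S \right)} = \frac{1}{S - \frac{3}{7}} = \frac{1}{- \frac{3}{7} + S}$)
$K{\left(G \right)} = -150$ ($K{\left(G \right)} = 30 \left(-5\right) 1 = \left(-150\right) 1 = -150$)
$t{\left(T \right)} K{\left(-4 \right)} = \frac{7}{-3 + 7 \cdot 5} \left(-150\right) = \frac{7}{-3 + 35} \left(-150\right) = \frac{7}{32} \left(-150\right) = - \frac{525}{16}$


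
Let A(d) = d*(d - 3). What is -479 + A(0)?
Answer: -479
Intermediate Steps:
A(d) = d*(-3 + d)
-479 + A(0) = -479 + 0*(-3 + 0) = -479 + 0*(-3) = -479 + 0 = -479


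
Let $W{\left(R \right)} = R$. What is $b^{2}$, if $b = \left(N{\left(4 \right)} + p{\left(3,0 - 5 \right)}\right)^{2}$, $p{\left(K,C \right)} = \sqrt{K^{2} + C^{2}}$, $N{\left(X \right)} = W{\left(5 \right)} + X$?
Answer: $\left(9 + \sqrt{34}\right)^{4} \approx 48381.0$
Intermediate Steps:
$N{\left(X \right)} = 5 + X$
$p{\left(K,C \right)} = \sqrt{C^{2} + K^{2}}$
$b = \left(9 + \sqrt{34}\right)^{2}$ ($b = \left(\left(5 + 4\right) + \sqrt{\left(0 - 5\right)^{2} + 3^{2}}\right)^{2} = \left(9 + \sqrt{\left(-5\right)^{2} + 9}\right)^{2} = \left(9 + \sqrt{25 + 9}\right)^{2} = \left(9 + \sqrt{34}\right)^{2} \approx 219.96$)
$b^{2} = \left(\left(9 + \sqrt{34}\right)^{2}\right)^{2} = \left(9 + \sqrt{34}\right)^{4}$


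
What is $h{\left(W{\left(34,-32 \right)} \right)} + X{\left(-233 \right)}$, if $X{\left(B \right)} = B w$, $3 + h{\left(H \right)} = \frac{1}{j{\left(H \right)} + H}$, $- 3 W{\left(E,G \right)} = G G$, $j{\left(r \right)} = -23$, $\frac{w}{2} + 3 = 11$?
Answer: $- \frac{4077986}{1093} \approx -3731.0$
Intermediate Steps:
$w = 16$ ($w = -6 + 2 \cdot 11 = -6 + 22 = 16$)
$W{\left(E,G \right)} = - \frac{G^{2}}{3}$ ($W{\left(E,G \right)} = - \frac{G G}{3} = - \frac{G^{2}}{3}$)
$h{\left(H \right)} = -3 + \frac{1}{-23 + H}$
$X{\left(B \right)} = 16 B$ ($X{\left(B \right)} = B 16 = 16 B$)
$h{\left(W{\left(34,-32 \right)} \right)} + X{\left(-233 \right)} = \frac{70 - 3 \left(- \frac{\left(-32\right)^{2}}{3}\right)}{-23 - \frac{\left(-32\right)^{2}}{3}} + 16 \left(-233\right) = \frac{70 - 3 \left(\left(- \frac{1}{3}\right) 1024\right)}{-23 - \frac{1024}{3}} - 3728 = \frac{70 - -1024}{-23 - \frac{1024}{3}} - 3728 = \frac{70 + 1024}{- \frac{1093}{3}} - 3728 = \left(- \frac{3}{1093}\right) 1094 - 3728 = - \frac{3282}{1093} - 3728 = - \frac{4077986}{1093}$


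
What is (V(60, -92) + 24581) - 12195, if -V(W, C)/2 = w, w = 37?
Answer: 12312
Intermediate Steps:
V(W, C) = -74 (V(W, C) = -2*37 = -74)
(V(60, -92) + 24581) - 12195 = (-74 + 24581) - 12195 = 24507 - 12195 = 12312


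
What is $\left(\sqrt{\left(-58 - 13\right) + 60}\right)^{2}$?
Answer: $-11$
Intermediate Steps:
$\left(\sqrt{\left(-58 - 13\right) + 60}\right)^{2} = \left(\sqrt{-71 + 60}\right)^{2} = \left(\sqrt{-11}\right)^{2} = \left(i \sqrt{11}\right)^{2} = -11$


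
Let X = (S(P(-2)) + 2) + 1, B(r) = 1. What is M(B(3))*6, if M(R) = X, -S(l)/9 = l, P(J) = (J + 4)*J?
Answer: 234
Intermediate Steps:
P(J) = J*(4 + J) (P(J) = (4 + J)*J = J*(4 + J))
S(l) = -9*l
X = 39 (X = (-(-18)*(4 - 2) + 2) + 1 = (-(-18)*2 + 2) + 1 = (-9*(-4) + 2) + 1 = (36 + 2) + 1 = 38 + 1 = 39)
M(R) = 39
M(B(3))*6 = 39*6 = 234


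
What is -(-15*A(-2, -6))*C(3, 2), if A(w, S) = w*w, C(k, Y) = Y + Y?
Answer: 240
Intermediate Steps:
C(k, Y) = 2*Y
A(w, S) = w²
-(-15*A(-2, -6))*C(3, 2) = -(-15*(-2)²)*2*2 = -(-15*4)*4 = -(-60)*4 = -1*(-240) = 240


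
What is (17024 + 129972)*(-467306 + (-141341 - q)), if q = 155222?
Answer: -112285687524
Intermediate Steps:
(17024 + 129972)*(-467306 + (-141341 - q)) = (17024 + 129972)*(-467306 + (-141341 - 1*155222)) = 146996*(-467306 + (-141341 - 155222)) = 146996*(-467306 - 296563) = 146996*(-763869) = -112285687524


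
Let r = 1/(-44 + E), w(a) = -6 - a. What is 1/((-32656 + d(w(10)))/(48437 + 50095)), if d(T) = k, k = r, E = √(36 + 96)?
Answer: -113816956176/37721849723 + 3864*√33/37721849723 ≈ -3.0173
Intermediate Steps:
E = 2*√33 (E = √132 = 2*√33 ≈ 11.489)
r = 1/(-44 + 2*√33) ≈ -0.030759
k = -1/41 - √33/902 ≈ -0.030759
d(T) = -1/41 - √33/902
1/((-32656 + d(w(10)))/(48437 + 50095)) = 1/((-32656 + (-1/41 - √33/902))/(48437 + 50095)) = 1/((-1338897/41 - √33/902)/98532) = 1/((-1338897/41 - √33/902)*(1/98532)) = 1/(-63757/192372 - √33/88875864)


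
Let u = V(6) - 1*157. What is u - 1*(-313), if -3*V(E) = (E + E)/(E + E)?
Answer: 467/3 ≈ 155.67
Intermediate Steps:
V(E) = -⅓ (V(E) = -(E + E)/(3*(E + E)) = -2*E/(3*(2*E)) = -2*E*1/(2*E)/3 = -⅓*1 = -⅓)
u = -472/3 (u = -⅓ - 1*157 = -⅓ - 157 = -472/3 ≈ -157.33)
u - 1*(-313) = -472/3 - 1*(-313) = -472/3 + 313 = 467/3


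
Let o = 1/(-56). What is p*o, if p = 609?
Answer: -87/8 ≈ -10.875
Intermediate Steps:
o = -1/56 ≈ -0.017857
p*o = 609*(-1/56) = -87/8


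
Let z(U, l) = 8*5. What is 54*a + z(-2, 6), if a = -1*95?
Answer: -5090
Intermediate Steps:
a = -95
z(U, l) = 40
54*a + z(-2, 6) = 54*(-95) + 40 = -5130 + 40 = -5090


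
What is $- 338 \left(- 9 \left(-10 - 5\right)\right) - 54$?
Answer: $-45684$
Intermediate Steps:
$- 338 \left(- 9 \left(-10 - 5\right)\right) - 54 = - 338 \left(\left(-9\right) \left(-15\right)\right) - 54 = \left(-338\right) 135 - 54 = -45630 - 54 = -45684$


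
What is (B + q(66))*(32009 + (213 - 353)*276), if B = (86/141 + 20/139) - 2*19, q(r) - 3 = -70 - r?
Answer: 22125359305/19599 ≈ 1.1289e+6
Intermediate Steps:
q(r) = -67 - r (q(r) = 3 + (-70 - r) = -67 - r)
B = -729988/19599 (B = (86*(1/141) + 20*(1/139)) - 38 = (86/141 + 20/139) - 38 = 14774/19599 - 38 = -729988/19599 ≈ -37.246)
(B + q(66))*(32009 + (213 - 353)*276) = (-729988/19599 + (-67 - 1*66))*(32009 + (213 - 353)*276) = (-729988/19599 + (-67 - 66))*(32009 - 140*276) = (-729988/19599 - 133)*(32009 - 38640) = -3336655/19599*(-6631) = 22125359305/19599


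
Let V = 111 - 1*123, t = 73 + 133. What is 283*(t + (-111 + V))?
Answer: 23489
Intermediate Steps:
t = 206
V = -12 (V = 111 - 123 = -12)
283*(t + (-111 + V)) = 283*(206 + (-111 - 12)) = 283*(206 - 123) = 283*83 = 23489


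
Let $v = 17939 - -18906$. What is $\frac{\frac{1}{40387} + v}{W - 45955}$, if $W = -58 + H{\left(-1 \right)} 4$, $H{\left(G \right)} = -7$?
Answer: $- \frac{496019672}{619819289} \approx -0.80027$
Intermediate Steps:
$v = 36845$ ($v = 17939 + 18906 = 36845$)
$W = -86$ ($W = -58 - 28 = -86$)
$\frac{\frac{1}{40387} + v}{W - 45955} = \frac{\frac{1}{40387} + 36845}{-86 - 45955} = \frac{\frac{1}{40387} + 36845}{-46041} = \frac{1488059016}{40387} \left(- \frac{1}{46041}\right) = - \frac{496019672}{619819289}$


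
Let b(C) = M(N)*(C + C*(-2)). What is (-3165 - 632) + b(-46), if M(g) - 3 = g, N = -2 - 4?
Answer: -3935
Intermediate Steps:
N = -6
M(g) = 3 + g
b(C) = 3*C (b(C) = (3 - 6)*(C + C*(-2)) = -3*(C - 2*C) = -(-3)*C = 3*C)
(-3165 - 632) + b(-46) = (-3165 - 632) + 3*(-46) = -3797 - 138 = -3935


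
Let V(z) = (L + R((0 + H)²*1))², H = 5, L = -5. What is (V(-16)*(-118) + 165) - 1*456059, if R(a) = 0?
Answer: -458844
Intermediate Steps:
V(z) = 25 (V(z) = (-5 + 0)² = (-5)² = 25)
(V(-16)*(-118) + 165) - 1*456059 = (25*(-118) + 165) - 1*456059 = (-2950 + 165) - 456059 = -2785 - 456059 = -458844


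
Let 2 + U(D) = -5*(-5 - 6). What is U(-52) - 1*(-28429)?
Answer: 28482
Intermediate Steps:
U(D) = 53 (U(D) = -2 - 5*(-5 - 6) = -2 - 5*(-11) = -2 + 55 = 53)
U(-52) - 1*(-28429) = 53 - 1*(-28429) = 53 + 28429 = 28482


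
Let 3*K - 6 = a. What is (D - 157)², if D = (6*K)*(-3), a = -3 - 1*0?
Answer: 30625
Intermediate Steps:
a = -3 (a = -3 + 0 = -3)
K = 1 (K = 2 + (⅓)*(-3) = 2 - 1 = 1)
D = -18 (D = (6*1)*(-3) = 6*(-3) = -18)
(D - 157)² = (-18 - 157)² = (-175)² = 30625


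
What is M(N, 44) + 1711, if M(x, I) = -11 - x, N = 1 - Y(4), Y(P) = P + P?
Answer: 1707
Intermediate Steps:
Y(P) = 2*P
N = -7 (N = 1 - 2*4 = 1 - 1*8 = 1 - 8 = -7)
M(N, 44) + 1711 = (-11 - 1*(-7)) + 1711 = (-11 + 7) + 1711 = -4 + 1711 = 1707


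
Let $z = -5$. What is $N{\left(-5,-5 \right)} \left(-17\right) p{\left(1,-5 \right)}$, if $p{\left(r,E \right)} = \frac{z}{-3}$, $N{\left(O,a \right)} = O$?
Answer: $\frac{425}{3} \approx 141.67$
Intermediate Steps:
$p{\left(r,E \right)} = \frac{5}{3}$ ($p{\left(r,E \right)} = - \frac{5}{-3} = \left(-5\right) \left(- \frac{1}{3}\right) = \frac{5}{3}$)
$N{\left(-5,-5 \right)} \left(-17\right) p{\left(1,-5 \right)} = \left(-5\right) \left(-17\right) \frac{5}{3} = 85 \cdot \frac{5}{3} = \frac{425}{3}$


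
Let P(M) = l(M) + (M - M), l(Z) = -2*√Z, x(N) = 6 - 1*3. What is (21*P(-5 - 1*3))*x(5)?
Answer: -252*I*√2 ≈ -356.38*I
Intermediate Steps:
x(N) = 3 (x(N) = 6 - 3 = 3)
P(M) = -2*√M (P(M) = -2*√M + (M - M) = -2*√M + 0 = -2*√M)
(21*P(-5 - 1*3))*x(5) = (21*(-2*√(-5 - 1*3)))*3 = (21*(-2*√(-5 - 3)))*3 = (21*(-4*I*√2))*3 = -84*I*√2*3 = -252*I*√2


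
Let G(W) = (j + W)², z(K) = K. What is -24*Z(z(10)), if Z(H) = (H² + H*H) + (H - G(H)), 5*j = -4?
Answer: -75216/25 ≈ -3008.6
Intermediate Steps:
j = -⅘ (j = (⅕)*(-4) = -⅘ ≈ -0.80000)
G(W) = (-⅘ + W)²
Z(H) = H + 2*H² - (-4 + 5*H)²/25 (Z(H) = (H² + H*H) + (H - (-4 + 5*H)²/25) = (H² + H²) + (H - (-4 + 5*H)²/25) = 2*H² + (H - (-4 + 5*H)²/25) = H + 2*H² - (-4 + 5*H)²/25)
-24*Z(z(10)) = -24*(-16/25 + 10² + (13/5)*10) = -24*(-16/25 + 100 + 26) = -24*3134/25 = -75216/25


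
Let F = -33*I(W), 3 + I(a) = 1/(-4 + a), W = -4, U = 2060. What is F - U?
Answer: -15655/8 ≈ -1956.9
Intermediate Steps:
I(a) = -3 + 1/(-4 + a)
F = 825/8 (F = -33*(13 - 3*(-4))/(-4 - 4) = -33*(13 + 12)/(-8) = -(-33)*25/8 = -33*(-25/8) = 825/8 ≈ 103.13)
F - U = 825/8 - 1*2060 = 825/8 - 2060 = -15655/8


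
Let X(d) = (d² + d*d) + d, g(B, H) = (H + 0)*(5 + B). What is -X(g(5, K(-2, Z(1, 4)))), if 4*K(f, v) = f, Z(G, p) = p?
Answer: -45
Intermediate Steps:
K(f, v) = f/4
g(B, H) = H*(5 + B)
X(d) = d + 2*d² (X(d) = (d² + d²) + d = 2*d² + d = d + 2*d²)
-X(g(5, K(-2, Z(1, 4)))) = -((¼)*(-2))*(5 + 5)*(1 + 2*(((¼)*(-2))*(5 + 5))) = -(-½*10)*(1 + 2*(-½*10)) = -(-5)*(1 + 2*(-5)) = -(-5)*(1 - 10) = -(-5)*(-9) = -1*45 = -45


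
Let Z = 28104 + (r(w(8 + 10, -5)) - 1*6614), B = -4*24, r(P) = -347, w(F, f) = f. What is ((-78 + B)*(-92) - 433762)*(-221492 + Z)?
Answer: 83696596146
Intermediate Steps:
B = -96
Z = 21143 (Z = 28104 + (-347 - 1*6614) = 28104 + (-347 - 6614) = 28104 - 6961 = 21143)
((-78 + B)*(-92) - 433762)*(-221492 + Z) = ((-78 - 96)*(-92) - 433762)*(-221492 + 21143) = (-174*(-92) - 433762)*(-200349) = (16008 - 433762)*(-200349) = -417754*(-200349) = 83696596146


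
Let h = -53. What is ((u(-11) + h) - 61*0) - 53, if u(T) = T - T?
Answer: -106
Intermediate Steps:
u(T) = 0
((u(-11) + h) - 61*0) - 53 = ((0 - 53) - 61*0) - 53 = (-53 + 0) - 53 = -53 - 53 = -106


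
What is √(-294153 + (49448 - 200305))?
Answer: I*√445010 ≈ 667.09*I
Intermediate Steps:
√(-294153 + (49448 - 200305)) = √(-294153 - 150857) = √(-445010) = I*√445010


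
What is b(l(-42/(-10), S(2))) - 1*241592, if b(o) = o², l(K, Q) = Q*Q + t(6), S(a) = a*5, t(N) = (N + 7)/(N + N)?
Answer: -33317879/144 ≈ -2.3137e+5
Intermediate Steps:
t(N) = (7 + N)/(2*N) (t(N) = (7 + N)/((2*N)) = (7 + N)*(1/(2*N)) = (7 + N)/(2*N))
S(a) = 5*a
l(K, Q) = 13/12 + Q² (l(K, Q) = Q*Q + (½)*(7 + 6)/6 = Q² + (½)*(⅙)*13 = Q² + 13/12 = 13/12 + Q²)
b(l(-42/(-10), S(2))) - 1*241592 = (13/12 + (5*2)²)² - 1*241592 = (13/12 + 10²)² - 241592 = (13/12 + 100)² - 241592 = (1213/12)² - 241592 = 1471369/144 - 241592 = -33317879/144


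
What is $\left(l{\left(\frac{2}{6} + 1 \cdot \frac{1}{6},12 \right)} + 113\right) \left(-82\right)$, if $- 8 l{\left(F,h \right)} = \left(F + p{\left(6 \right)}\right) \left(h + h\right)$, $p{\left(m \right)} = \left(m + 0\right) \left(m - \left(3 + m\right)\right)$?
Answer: $-13571$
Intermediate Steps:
$p{\left(m \right)} = - 3 m$ ($p{\left(m \right)} = m \left(-3\right) = - 3 m$)
$l{\left(F,h \right)} = - \frac{h \left(-18 + F\right)}{4}$ ($l{\left(F,h \right)} = - \frac{\left(F - 18\right) \left(h + h\right)}{8} = - \frac{\left(F - 18\right) 2 h}{8} = - \frac{\left(-18 + F\right) 2 h}{8} = - \frac{2 h \left(-18 + F\right)}{8} = - \frac{h \left(-18 + F\right)}{4}$)
$\left(l{\left(\frac{2}{6} + 1 \cdot \frac{1}{6},12 \right)} + 113\right) \left(-82\right) = \left(\frac{1}{4} \cdot 12 \left(18 - \left(\frac{2}{6} + 1 \cdot \frac{1}{6}\right)\right) + 113\right) \left(-82\right) = \left(\frac{1}{4} \cdot 12 \left(18 - \left(2 \cdot \frac{1}{6} + 1 \cdot \frac{1}{6}\right)\right) + 113\right) \left(-82\right) = \left(\frac{1}{4} \cdot 12 \left(18 - \left(\frac{1}{3} + \frac{1}{6}\right)\right) + 113\right) \left(-82\right) = \left(\frac{1}{4} \cdot 12 \left(18 - \frac{1}{2}\right) + 113\right) \left(-82\right) = \left(\frac{1}{4} \cdot 12 \cdot \frac{35}{2} + 113\right) \left(-82\right) = \left(\frac{105}{2} + 113\right) \left(-82\right) = \frac{331}{2} \left(-82\right) = -13571$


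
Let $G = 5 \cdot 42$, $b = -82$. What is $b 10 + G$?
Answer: $-610$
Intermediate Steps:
$G = 210$
$b 10 + G = \left(-82\right) 10 + 210 = -820 + 210 = -610$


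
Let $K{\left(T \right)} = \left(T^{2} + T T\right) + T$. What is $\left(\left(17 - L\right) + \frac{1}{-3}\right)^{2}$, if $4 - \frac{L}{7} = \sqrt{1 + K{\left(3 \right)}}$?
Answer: $\frac{10858}{9} - \frac{476 \sqrt{22}}{3} \approx 462.23$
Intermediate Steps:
$K{\left(T \right)} = T + 2 T^{2}$ ($K{\left(T \right)} = \left(T^{2} + T^{2}\right) + T = 2 T^{2} + T = T + 2 T^{2}$)
$L = 28 - 7 \sqrt{22}$ ($L = 28 - 7 \sqrt{1 + 3 \left(1 + 2 \cdot 3\right)} = 28 - 7 \sqrt{1 + 3 \left(1 + 6\right)} = 28 - 7 \sqrt{1 + 3 \cdot 7} = 28 - 7 \sqrt{1 + 21} = 28 - 7 \sqrt{22} \approx -4.8329$)
$\left(\left(17 - L\right) + \frac{1}{-3}\right)^{2} = \left(\left(17 - \left(28 - 7 \sqrt{22}\right)\right) + \frac{1}{-3}\right)^{2} = \left(\left(17 - \left(28 - 7 \sqrt{22}\right)\right) - \frac{1}{3}\right)^{2} = \left(\left(-11 + 7 \sqrt{22}\right) - \frac{1}{3}\right)^{2} = \left(- \frac{34}{3} + 7 \sqrt{22}\right)^{2}$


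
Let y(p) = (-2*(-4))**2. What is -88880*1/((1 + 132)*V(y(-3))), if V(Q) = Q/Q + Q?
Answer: -17776/1729 ≈ -10.281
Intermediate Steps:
y(p) = 64 (y(p) = 8**2 = 64)
V(Q) = 1 + Q
-88880*1/((1 + 132)*V(y(-3))) = -88880*1/((1 + 64)*(1 + 132)) = -88880/(65*133) = -88880/8645 = -88880*1/8645 = -17776/1729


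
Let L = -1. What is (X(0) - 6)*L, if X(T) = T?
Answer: 6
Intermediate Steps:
(X(0) - 6)*L = (0 - 6)*(-1) = -6*(-1) = 6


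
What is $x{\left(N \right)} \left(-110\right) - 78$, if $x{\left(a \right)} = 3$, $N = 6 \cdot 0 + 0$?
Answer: $-408$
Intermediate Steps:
$N = 0$ ($N = 0 + 0 = 0$)
$x{\left(N \right)} \left(-110\right) - 78 = 3 \left(-110\right) - 78 = -330 - 78 = -408$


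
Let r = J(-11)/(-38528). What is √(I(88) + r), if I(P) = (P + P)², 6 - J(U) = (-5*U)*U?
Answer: √718452515634/4816 ≈ 176.00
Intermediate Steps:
J(U) = 6 + 5*U² (J(U) = 6 - (-5*U)*U = 6 - (-5)*U² = 6 + 5*U²)
I(P) = 4*P² (I(P) = (2*P)² = 4*P²)
r = -611/38528 (r = (6 + 5*(-11)²)/(-38528) = (6 + 5*121)*(-1/38528) = (6 + 605)*(-1/38528) = 611*(-1/38528) = -611/38528 ≈ -0.015859)
√(I(88) + r) = √(4*88² - 611/38528) = √(4*7744 - 611/38528) = √(30976 - 611/38528) = √(1193442717/38528) = √718452515634/4816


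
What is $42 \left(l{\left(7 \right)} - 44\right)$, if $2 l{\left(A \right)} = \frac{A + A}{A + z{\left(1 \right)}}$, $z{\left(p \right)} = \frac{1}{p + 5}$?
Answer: $- \frac{77700}{43} \approx -1807.0$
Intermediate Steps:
$z{\left(p \right)} = \frac{1}{5 + p}$
$l{\left(A \right)} = \frac{A}{\frac{1}{6} + A}$ ($l{\left(A \right)} = \frac{\left(A + A\right) \frac{1}{A + \frac{1}{5 + 1}}}{2} = \frac{2 A \frac{1}{A + \frac{1}{6}}}{2} = \frac{2 A \frac{1}{\frac{1}{6} + A}}{2} = \frac{A}{\frac{1}{6} + A}$)
$42 \left(l{\left(7 \right)} - 44\right) = 42 \left(6 \cdot 7 \frac{1}{1 + 6 \cdot 7} - 44\right) = 42 \left(6 \cdot 7 \frac{1}{1 + 42} - 44\right) = 42 \left(6 \cdot 7 \cdot \frac{1}{43} - 44\right) = 42 \left(\frac{42}{43} - 44\right) = 42 \left(- \frac{1850}{43}\right) = - \frac{77700}{43}$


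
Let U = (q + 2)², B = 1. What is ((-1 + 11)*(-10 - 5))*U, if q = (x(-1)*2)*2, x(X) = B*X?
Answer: -600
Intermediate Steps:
x(X) = X (x(X) = 1*X = X)
q = -4 (q = -1*2*2 = -2*2 = -4)
U = 4 (U = (-4 + 2)² = (-2)² = 4)
((-1 + 11)*(-10 - 5))*U = ((-1 + 11)*(-10 - 5))*4 = (10*(-15))*4 = -150*4 = -600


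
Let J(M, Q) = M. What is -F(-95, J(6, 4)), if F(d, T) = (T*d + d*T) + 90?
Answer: 1050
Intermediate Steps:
F(d, T) = 90 + 2*T*d (F(d, T) = (T*d + T*d) + 90 = 2*T*d + 90 = 90 + 2*T*d)
-F(-95, J(6, 4)) = -(90 + 2*6*(-95)) = -(90 - 1140) = -1*(-1050) = 1050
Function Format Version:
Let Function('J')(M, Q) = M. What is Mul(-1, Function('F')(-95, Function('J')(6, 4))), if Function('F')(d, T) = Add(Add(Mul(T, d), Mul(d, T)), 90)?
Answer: 1050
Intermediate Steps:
Function('F')(d, T) = Add(90, Mul(2, T, d)) (Function('F')(d, T) = Add(Add(Mul(T, d), Mul(T, d)), 90) = Add(Mul(2, T, d), 90) = Add(90, Mul(2, T, d)))
Mul(-1, Function('F')(-95, Function('J')(6, 4))) = Mul(-1, Add(90, Mul(2, 6, -95))) = Mul(-1, Add(90, -1140)) = Mul(-1, -1050) = 1050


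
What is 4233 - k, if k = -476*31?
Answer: 18989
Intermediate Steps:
k = -14756
4233 - k = 4233 - 1*(-14756) = 4233 + 14756 = 18989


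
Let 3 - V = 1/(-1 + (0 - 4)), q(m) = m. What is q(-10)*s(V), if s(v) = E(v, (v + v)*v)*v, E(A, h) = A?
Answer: -512/5 ≈ -102.40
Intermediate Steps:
V = 16/5 (V = 3 - 1/(-1 + (0 - 4)) = 3 - 1/(-1 - 4) = 3 - 1/(-5) = 3 - 1*(-⅕) = 3 + ⅕ = 16/5 ≈ 3.2000)
s(v) = v² (s(v) = v*v = v²)
q(-10)*s(V) = -10*(16/5)² = -10*256/25 = -512/5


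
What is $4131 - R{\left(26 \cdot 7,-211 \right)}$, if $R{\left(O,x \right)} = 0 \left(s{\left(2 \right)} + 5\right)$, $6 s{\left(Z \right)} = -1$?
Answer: $4131$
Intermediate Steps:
$s{\left(Z \right)} = - \frac{1}{6}$ ($s{\left(Z \right)} = \frac{1}{6} \left(-1\right) = - \frac{1}{6}$)
$R{\left(O,x \right)} = 0$ ($R{\left(O,x \right)} = 0 \left(- \frac{1}{6} + 5\right) = 0 \cdot \frac{29}{6} = 0$)
$4131 - R{\left(26 \cdot 7,-211 \right)} = 4131 - 0 = 4131 + 0 = 4131$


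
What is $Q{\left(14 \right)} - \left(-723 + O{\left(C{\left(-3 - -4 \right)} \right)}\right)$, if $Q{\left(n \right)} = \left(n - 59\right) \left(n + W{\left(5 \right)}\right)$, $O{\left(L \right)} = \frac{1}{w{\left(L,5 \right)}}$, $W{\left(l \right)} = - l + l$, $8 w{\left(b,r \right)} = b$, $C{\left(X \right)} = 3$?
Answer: $\frac{271}{3} \approx 90.333$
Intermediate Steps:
$w{\left(b,r \right)} = \frac{b}{8}$
$W{\left(l \right)} = 0$
$O{\left(L \right)} = \frac{8}{L}$ ($O{\left(L \right)} = \frac{1}{\frac{1}{8} L} = \frac{8}{L}$)
$Q{\left(n \right)} = n \left(-59 + n\right)$ ($Q{\left(n \right)} = \left(n - 59\right) \left(n + 0\right) = \left(-59 + n\right) n = n \left(-59 + n\right)$)
$Q{\left(14 \right)} - \left(-723 + O{\left(C{\left(-3 - -4 \right)} \right)}\right) = 14 \left(-59 + 14\right) + \left(723 - \frac{8}{3}\right) = 14 \left(-45\right) + \left(723 - 8 \cdot \frac{1}{3}\right) = -630 + \left(723 - \frac{8}{3}\right) = -630 + \frac{2161}{3} = \frac{271}{3}$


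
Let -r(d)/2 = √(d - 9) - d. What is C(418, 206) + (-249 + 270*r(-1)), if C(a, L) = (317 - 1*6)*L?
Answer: 63277 - 540*I*√10 ≈ 63277.0 - 1707.6*I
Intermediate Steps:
C(a, L) = 311*L (C(a, L) = (317 - 6)*L = 311*L)
r(d) = -2*√(-9 + d) + 2*d (r(d) = -2*(√(d - 9) - d) = -2*(√(-9 + d) - d) = -2*√(-9 + d) + 2*d)
C(418, 206) + (-249 + 270*r(-1)) = 311*206 + (-249 + 270*(-2*√(-9 - 1) + 2*(-1))) = 64066 + (-249 + 270*(-2*I*√10 - 2)) = 64066 + (-249 + 270*(-2 - 2*I*√10)) = 64066 + (-249 + (-540 - 540*I*√10)) = 64066 + (-789 - 540*I*√10) = 63277 - 540*I*√10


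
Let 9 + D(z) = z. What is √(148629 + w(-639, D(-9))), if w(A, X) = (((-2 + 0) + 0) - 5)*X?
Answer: √148755 ≈ 385.69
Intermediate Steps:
D(z) = -9 + z
w(A, X) = -7*X (w(A, X) = ((-2 + 0) - 5)*X = (-2 - 5)*X = -7*X)
√(148629 + w(-639, D(-9))) = √(148629 - 7*(-9 - 9)) = √(148629 - 7*(-18)) = √(148629 + 126) = √148755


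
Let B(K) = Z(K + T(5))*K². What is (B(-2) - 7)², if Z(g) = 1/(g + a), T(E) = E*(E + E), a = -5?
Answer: 88209/1849 ≈ 47.706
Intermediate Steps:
T(E) = 2*E² (T(E) = E*(2*E) = 2*E²)
Z(g) = 1/(-5 + g) (Z(g) = 1/(g - 5) = 1/(-5 + g))
B(K) = K²/(45 + K) (B(K) = K²/(-5 + (K + 2*5²)) = K²/(-5 + (K + 2*25)) = K²/(-5 + (K + 50)) = K²/(-5 + (50 + K)) = K²/(45 + K))
(B(-2) - 7)² = ((-2)²/(45 - 2) - 7)² = (4/43 - 7)² = (-297/43)² = 88209/1849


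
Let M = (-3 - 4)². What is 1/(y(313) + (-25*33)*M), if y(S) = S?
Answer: -1/40112 ≈ -2.4930e-5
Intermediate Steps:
M = 49 (M = (-7)² = 49)
1/(y(313) + (-25*33)*M) = 1/(313 - 25*33*49) = 1/(313 - 825*49) = 1/(313 - 40425) = 1/(-40112) = -1/40112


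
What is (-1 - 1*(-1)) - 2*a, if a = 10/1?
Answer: -20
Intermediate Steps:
a = 10 (a = 10*1 = 10)
(-1 - 1*(-1)) - 2*a = (-1 - 1*(-1)) - 2*10 = (-1 + 1) - 20 = 0 - 20 = -20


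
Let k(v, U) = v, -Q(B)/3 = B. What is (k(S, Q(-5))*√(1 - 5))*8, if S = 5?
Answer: 80*I ≈ 80.0*I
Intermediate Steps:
Q(B) = -3*B
(k(S, Q(-5))*√(1 - 5))*8 = (5*√(1 - 5))*8 = (5*√(-4))*8 = (5*(2*I))*8 = (10*I)*8 = 80*I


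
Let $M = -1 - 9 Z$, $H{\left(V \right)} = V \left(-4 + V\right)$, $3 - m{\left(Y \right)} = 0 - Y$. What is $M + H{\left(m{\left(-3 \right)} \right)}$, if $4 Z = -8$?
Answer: $17$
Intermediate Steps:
$Z = -2$ ($Z = \frac{1}{4} \left(-8\right) = -2$)
$m{\left(Y \right)} = 3 + Y$ ($m{\left(Y \right)} = 3 - \left(0 - Y\right) = 3 - - Y = 3 + Y$)
$M = 17$ ($M = -1 - -18 = -1 + 18 = 17$)
$M + H{\left(m{\left(-3 \right)} \right)} = 17 + \left(3 - 3\right) \left(-4 + \left(3 - 3\right)\right) = 17 + 0 \left(-4 + 0\right) = 17 + 0 \left(-4\right) = 17 + 0 = 17$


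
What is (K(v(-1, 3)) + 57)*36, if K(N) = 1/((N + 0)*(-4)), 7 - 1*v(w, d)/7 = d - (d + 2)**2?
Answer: 416547/203 ≈ 2052.0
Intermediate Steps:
v(w, d) = 49 - 7*d + 7*(2 + d)**2 (v(w, d) = 49 - 7*(d - (d + 2)**2) = 49 - 7*(d - (2 + d)**2) = 49 + (-7*d + 7*(2 + d)**2) = 49 - 7*d + 7*(2 + d)**2)
K(N) = -1/(4*N) (K(N) = 1/(N*(-4)) = 1/(-4*N) = -1/(4*N))
(K(v(-1, 3)) + 57)*36 = (-1/(4*(49 - 7*3 + 7*(2 + 3)**2)) + 57)*36 = (-1/(4*(49 - 21 + 7*5**2)) + 57)*36 = (-1/(4*(49 - 21 + 7*25)) + 57)*36 = (-1/(4*(49 - 21 + 175)) + 57)*36 = (-1/4/203 + 57)*36 = (-1/4*1/203 + 57)*36 = (-1/812 + 57)*36 = (46283/812)*36 = 416547/203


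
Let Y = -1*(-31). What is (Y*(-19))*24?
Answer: -14136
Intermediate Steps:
Y = 31
(Y*(-19))*24 = (31*(-19))*24 = -589*24 = -14136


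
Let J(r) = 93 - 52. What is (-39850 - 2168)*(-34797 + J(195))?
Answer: 1460377608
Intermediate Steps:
J(r) = 41
(-39850 - 2168)*(-34797 + J(195)) = (-39850 - 2168)*(-34797 + 41) = -42018*(-34756) = 1460377608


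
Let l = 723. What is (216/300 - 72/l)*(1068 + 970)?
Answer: 7618044/6025 ≈ 1264.4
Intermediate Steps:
(216/300 - 72/l)*(1068 + 970) = (216/300 - 72/723)*(1068 + 970) = (216*(1/300) - 72*1/723)*2038 = (18/25 - 24/241)*2038 = (3738/6025)*2038 = 7618044/6025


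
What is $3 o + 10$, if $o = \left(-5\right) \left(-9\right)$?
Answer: $145$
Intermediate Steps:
$o = 45$
$3 o + 10 = 3 \cdot 45 + 10 = 135 + 10 = 145$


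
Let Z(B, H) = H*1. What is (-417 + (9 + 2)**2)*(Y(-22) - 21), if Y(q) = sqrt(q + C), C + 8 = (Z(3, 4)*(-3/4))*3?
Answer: 6216 - 296*I*sqrt(39) ≈ 6216.0 - 1848.5*I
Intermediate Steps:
Z(B, H) = H
C = -17 (C = -8 + (4*(-3/4))*3 = -8 - 3*3 = -8 - 9 = -17)
Y(q) = sqrt(-17 + q) (Y(q) = sqrt(q - 17) = sqrt(-17 + q))
(-417 + (9 + 2)**2)*(Y(-22) - 21) = (-417 + (9 + 2)**2)*(sqrt(-17 - 22) - 21) = (-417 + 11**2)*(sqrt(-39) - 21) = (-417 + 121)*(I*sqrt(39) - 21) = -296*(-21 + I*sqrt(39)) = 6216 - 296*I*sqrt(39)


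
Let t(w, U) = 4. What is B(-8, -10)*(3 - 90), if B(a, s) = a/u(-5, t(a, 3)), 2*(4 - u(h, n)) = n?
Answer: 348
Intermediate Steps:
u(h, n) = 4 - n/2
B(a, s) = a/2 (B(a, s) = a/(4 - ½*4) = a/(4 - 2) = a/2)
B(-8, -10)*(3 - 90) = ((½)*(-8))*(3 - 90) = -4*(-87) = 348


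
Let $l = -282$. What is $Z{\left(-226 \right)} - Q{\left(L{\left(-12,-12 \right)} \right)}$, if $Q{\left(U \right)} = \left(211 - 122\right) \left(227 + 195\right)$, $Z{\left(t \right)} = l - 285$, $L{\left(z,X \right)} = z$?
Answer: $-38125$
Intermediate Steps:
$Z{\left(t \right)} = -567$ ($Z{\left(t \right)} = -282 - 285 = -567$)
$Q{\left(U \right)} = 37558$ ($Q{\left(U \right)} = 89 \cdot 422 = 37558$)
$Z{\left(-226 \right)} - Q{\left(L{\left(-12,-12 \right)} \right)} = -567 - 37558 = -38125$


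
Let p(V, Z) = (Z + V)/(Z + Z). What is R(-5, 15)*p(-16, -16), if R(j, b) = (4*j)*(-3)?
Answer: 60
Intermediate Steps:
R(j, b) = -12*j
p(V, Z) = (V + Z)/(2*Z) (p(V, Z) = (V + Z)/((2*Z)) = (V + Z)*(1/(2*Z)) = (V + Z)/(2*Z))
R(-5, 15)*p(-16, -16) = (-12*(-5))*((½)*(-16 - 16)/(-16)) = 60*((½)*(-1/16)*(-32)) = 60*1 = 60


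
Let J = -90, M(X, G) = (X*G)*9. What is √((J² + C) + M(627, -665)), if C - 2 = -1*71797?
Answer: I*√3816290 ≈ 1953.5*I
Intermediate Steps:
M(X, G) = 9*G*X (M(X, G) = (G*X)*9 = 9*G*X)
C = -71795 (C = 2 - 1*71797 = 2 - 71797 = -71795)
√((J² + C) + M(627, -665)) = √(((-90)² - 71795) + 9*(-665)*627) = √((8100 - 71795) - 3752595) = √(-63695 - 3752595) = √(-3816290) = I*√3816290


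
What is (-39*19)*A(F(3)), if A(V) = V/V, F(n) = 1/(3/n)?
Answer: -741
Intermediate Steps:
F(n) = n/3
A(V) = 1
(-39*19)*A(F(3)) = -39*19*1 = -741*1 = -741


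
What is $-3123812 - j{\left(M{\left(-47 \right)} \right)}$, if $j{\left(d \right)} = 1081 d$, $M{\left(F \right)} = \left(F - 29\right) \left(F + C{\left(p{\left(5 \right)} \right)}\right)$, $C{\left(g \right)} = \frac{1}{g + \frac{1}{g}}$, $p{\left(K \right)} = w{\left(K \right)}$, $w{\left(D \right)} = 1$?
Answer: $-6944066$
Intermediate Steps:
$p{\left(K \right)} = 1$
$M{\left(F \right)} = \left(\frac{1}{2} + F\right) \left(-29 + F\right)$ ($M{\left(F \right)} = \left(F - 29\right) \left(F + 1 \frac{1}{1 + 1^{2}}\right) = \left(-29 + F\right) \left(F + 1 \frac{1}{1 + 1}\right) = \left(-29 + F\right) \left(F + 1 \cdot \frac{1}{2}\right) = \left(-29 + F\right) \left(F + \frac{1}{2}\right) = \left(-29 + F\right) \left(\frac{1}{2} + F\right) = \left(\frac{1}{2} + F\right) \left(-29 + F\right)$)
$-3123812 - j{\left(M{\left(-47 \right)} \right)} = -3123812 - 1081 \left(- \frac{29}{2} + \left(-47\right)^{2} - - \frac{2679}{2}\right) = -3123812 - 1081 \left(- \frac{29}{2} + 2209 + \frac{2679}{2}\right) = -3123812 - 1081 \cdot 3534 = -3123812 - 3820254 = -6944066$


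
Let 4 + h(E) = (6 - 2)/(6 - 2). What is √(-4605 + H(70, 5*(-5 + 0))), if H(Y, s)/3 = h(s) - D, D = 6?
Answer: 2*I*√1158 ≈ 68.059*I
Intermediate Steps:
h(E) = -3 (h(E) = -4 + (6 - 2)/(6 - 2) = -4 + 4/4 = -4 + 4*(¼) = -4 + 1 = -3)
H(Y, s) = -27 (H(Y, s) = 3*(-3 - 1*6) = 3*(-3 - 6) = 3*(-9) = -27)
√(-4605 + H(70, 5*(-5 + 0))) = √(-4605 - 27) = √(-4632) = 2*I*√1158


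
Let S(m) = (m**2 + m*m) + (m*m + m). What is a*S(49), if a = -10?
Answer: -72520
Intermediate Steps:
S(m) = m + 3*m**2 (S(m) = (m**2 + m**2) + (m**2 + m) = 2*m**2 + (m + m**2) = m + 3*m**2)
a*S(49) = -490*(1 + 3*49) = -490*(1 + 147) = -490*148 = -10*7252 = -72520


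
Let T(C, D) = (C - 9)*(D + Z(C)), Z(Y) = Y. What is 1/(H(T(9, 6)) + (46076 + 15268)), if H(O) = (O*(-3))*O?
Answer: 1/61344 ≈ 1.6302e-5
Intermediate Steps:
T(C, D) = (-9 + C)*(C + D) (T(C, D) = (C - 9)*(D + C) = (-9 + C)*(C + D))
H(O) = -3*O² (H(O) = (-3*O)*O = -3*O²)
1/(H(T(9, 6)) + (46076 + 15268)) = 1/(-3*(9² - 9*9 - 9*6 + 9*6)² + (46076 + 15268)) = 1/(-3*(81 - 81 - 54 + 54)² + 61344) = 1/(-3*0² + 61344) = 1/(-3*0 + 61344) = 1/(0 + 61344) = 1/61344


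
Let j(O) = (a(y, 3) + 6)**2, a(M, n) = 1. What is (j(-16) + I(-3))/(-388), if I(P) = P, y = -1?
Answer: -23/194 ≈ -0.11856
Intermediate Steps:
j(O) = 49 (j(O) = (1 + 6)**2 = 7**2 = 49)
(j(-16) + I(-3))/(-388) = (49 - 3)/(-388) = -1/388*46 = -23/194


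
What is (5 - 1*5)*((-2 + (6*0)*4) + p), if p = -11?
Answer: 0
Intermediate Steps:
(5 - 1*5)*((-2 + (6*0)*4) + p) = (5 - 1*5)*((-2 + (6*0)*4) - 11) = (5 - 5)*((-2 + 0*4) - 11) = 0*((-2 + 0) - 11) = 0*(-2 - 11) = 0*(-13) = 0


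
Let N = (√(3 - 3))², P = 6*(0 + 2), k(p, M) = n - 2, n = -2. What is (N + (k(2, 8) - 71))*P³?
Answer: -129600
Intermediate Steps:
k(p, M) = -4 (k(p, M) = -2 - 2 = -4)
P = 12 (P = 6*2 = 12)
N = 0 (N = (√0)² = 0² = 0)
(N + (k(2, 8) - 71))*P³ = (0 + (-4 - 71))*12³ = (0 - 75)*1728 = -75*1728 = -129600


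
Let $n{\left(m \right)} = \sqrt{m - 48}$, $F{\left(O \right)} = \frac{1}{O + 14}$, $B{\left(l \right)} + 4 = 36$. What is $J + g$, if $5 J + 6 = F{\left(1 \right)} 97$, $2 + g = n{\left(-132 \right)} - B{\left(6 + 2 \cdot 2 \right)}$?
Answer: $- \frac{2543}{75} + 6 i \sqrt{5} \approx -33.907 + 13.416 i$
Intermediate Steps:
$B{\left(l \right)} = 32$ ($B{\left(l \right)} = -4 + 36 = 32$)
$F{\left(O \right)} = \frac{1}{14 + O}$
$n{\left(m \right)} = \sqrt{-48 + m}$
$g = -34 + 6 i \sqrt{5}$ ($g = -2 + \left(\sqrt{-48 - 132} - 32\right) = -2 - \left(32 - \sqrt{-180}\right) = -2 - \left(32 - 6 i \sqrt{5}\right) = -34 + 6 i \sqrt{5} \approx -34.0 + 13.416 i$)
$J = \frac{7}{75}$ ($J = - \frac{6}{5} + \frac{\frac{1}{14 + 1} \cdot 97}{5} = - \frac{6}{5} + \frac{\frac{1}{15} \cdot 97}{5} = - \frac{6}{5} + \frac{1}{5} \cdot \frac{97}{15} = - \frac{6}{5} + \frac{97}{75} = \frac{7}{75} \approx 0.093333$)
$J + g = \frac{7}{75} - \left(34 - 6 i \sqrt{5}\right) = - \frac{2543}{75} + 6 i \sqrt{5}$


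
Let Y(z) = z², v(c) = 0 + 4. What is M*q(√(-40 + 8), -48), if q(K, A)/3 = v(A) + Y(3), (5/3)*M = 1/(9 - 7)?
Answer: 117/10 ≈ 11.700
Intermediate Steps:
v(c) = 4
M = 3/10 (M = 3/(5*(9 - 7)) = (⅗)/2 = (⅗)*(½) = 3/10 ≈ 0.30000)
q(K, A) = 39 (q(K, A) = 3*(4 + 3²) = 3*(4 + 9) = 3*13 = 39)
M*q(√(-40 + 8), -48) = (3/10)*39 = 117/10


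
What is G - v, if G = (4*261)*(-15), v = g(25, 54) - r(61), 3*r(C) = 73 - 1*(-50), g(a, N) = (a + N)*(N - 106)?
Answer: -11511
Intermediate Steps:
g(a, N) = (-106 + N)*(N + a) (g(a, N) = (N + a)*(-106 + N) = (-106 + N)*(N + a))
r(C) = 41 (r(C) = (73 - 1*(-50))/3 = (73 + 50)/3 = (1/3)*123 = 41)
v = -4149 (v = (54**2 - 106*54 - 106*25 + 54*25) - 1*41 = (2916 - 5724 - 2650 + 1350) - 41 = -4108 - 41 = -4149)
G = -15660 (G = 1044*(-15) = -15660)
G - v = -15660 - 1*(-4149) = -15660 + 4149 = -11511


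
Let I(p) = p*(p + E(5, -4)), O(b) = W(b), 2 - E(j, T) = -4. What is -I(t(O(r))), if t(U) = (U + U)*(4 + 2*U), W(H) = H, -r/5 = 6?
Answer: -11309760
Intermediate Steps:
r = -30 (r = -5*6 = -30)
E(j, T) = 6 (E(j, T) = 2 - 1*(-4) = 2 + 4 = 6)
O(b) = b
t(U) = 2*U*(4 + 2*U) (t(U) = (2*U)*(4 + 2*U) = 2*U*(4 + 2*U))
I(p) = p*(6 + p) (I(p) = p*(p + 6) = p*(6 + p))
-I(t(O(r))) = -4*(-30)*(2 - 30)*(6 + 4*(-30)*(2 - 30)) = -4*(-30)*(-28)*(6 + 4*(-30)*(-28)) = -3360*(6 + 3360) = -3360*3366 = -1*11309760 = -11309760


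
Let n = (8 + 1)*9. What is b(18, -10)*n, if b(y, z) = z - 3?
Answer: -1053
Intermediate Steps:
n = 81 (n = 9*9 = 81)
b(y, z) = -3 + z
b(18, -10)*n = (-3 - 10)*81 = -13*81 = -1053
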